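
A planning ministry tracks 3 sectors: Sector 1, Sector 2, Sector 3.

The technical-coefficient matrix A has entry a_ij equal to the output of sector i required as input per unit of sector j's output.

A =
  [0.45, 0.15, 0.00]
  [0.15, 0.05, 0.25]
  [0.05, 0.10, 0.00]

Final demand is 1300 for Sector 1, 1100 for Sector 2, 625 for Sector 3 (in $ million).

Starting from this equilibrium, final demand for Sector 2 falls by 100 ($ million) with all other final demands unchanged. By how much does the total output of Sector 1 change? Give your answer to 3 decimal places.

Δx_1 = -30.968

I − A =
  [   0.55    -0.15     0.00]
  [  -0.15     0.95    -0.25]
  [  -0.05    -0.10     1.00]
Cofactors of I−A, C_ij = (−1)^(i+j)·(minor ij) (rows/columns in the sector order above):
  C_11 = (0.95)(1.00) − (-0.25)(-0.10) = 0.9250
  C_12 = −[(-0.15)(1.00) − (-0.25)(-0.05)] = 0.1625
  C_13 = (-0.15)(-0.10) − (0.95)(-0.05) = 0.0625
  C_21 = −[(-0.15)(1.00) − (0.00)(-0.10)] = 0.1500
  C_22 = (0.55)(1.00) − (0.00)(-0.05) = 0.5500
  C_23 = −[(0.55)(-0.10) − (-0.15)(-0.05)] = 0.0625
  C_31 = (-0.15)(-0.25) − (0.00)(0.95) = 0.0375
  C_32 = −[(0.55)(-0.25) − (0.00)(-0.15)] = 0.1375
  C_33 = (0.55)(0.95) − (-0.15)(-0.15) = 0.5000
det(I−A) = Σ_j (I−A)_1j·C_1j = (0.55)(0.9250) + (-0.15)(0.1625) + (0.00)(0.0625) = 0.484375
adj(I−A) = Cᵀ =
  [ 0.9250   0.1500   0.0375]
  [ 0.1625   0.5500   0.1375]
  [ 0.0625   0.0625   0.5000]
(I − A)⁻¹ = adj(I−A) / det(I−A) ≈
  [   1.9097     0.3097     0.0774]
  [   0.3355     1.1355     0.2839]
  [   0.1290     0.1290     1.0323]
Δx = (I − A)⁻¹ Δd with Δd having -100 in the Sector 2 component and 0 elsewhere.
So Δx_1 = L_12 · (-100), where L_12 = adj(I−A)_12 / det(I−A) = 0.1500 / 0.484375.
Δx_1 = 0.1500 × (-100) / 0.484375 = -15.00 / 0.484375 ≈ -30.968.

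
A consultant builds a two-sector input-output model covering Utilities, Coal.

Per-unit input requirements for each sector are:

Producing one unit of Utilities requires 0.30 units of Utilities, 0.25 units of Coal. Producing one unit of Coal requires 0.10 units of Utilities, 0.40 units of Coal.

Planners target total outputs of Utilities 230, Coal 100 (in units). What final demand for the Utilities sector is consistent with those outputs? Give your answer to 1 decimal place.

I − A =
  [   0.70    -0.10]
  [  -0.25     0.60]
d = (I − A) x:
  d_1 = (+0.70)·230 + (-0.10)·100 = 151.0
  d_2 = (-0.25)·230 + (+0.60)·100 = 2.5

d_1 = 151.0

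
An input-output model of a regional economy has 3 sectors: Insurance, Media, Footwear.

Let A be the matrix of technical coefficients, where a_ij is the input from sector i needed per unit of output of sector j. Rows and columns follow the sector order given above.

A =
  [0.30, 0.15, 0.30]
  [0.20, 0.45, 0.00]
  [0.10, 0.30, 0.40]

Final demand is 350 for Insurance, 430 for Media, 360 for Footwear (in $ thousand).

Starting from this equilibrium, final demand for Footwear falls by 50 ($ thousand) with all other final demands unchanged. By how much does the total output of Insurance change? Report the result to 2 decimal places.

Δx_I = -46.22

I − A =
  [   0.70    -0.15    -0.30]
  [  -0.20     0.55     0.00]
  [  -0.10    -0.30     0.60]
Cofactors of I−A, C_ij = (−1)^(i+j)·(minor ij) (rows/columns in the sector order above):
  C_11 = (0.55)(0.60) − (0.00)(-0.30) = 0.3300
  C_12 = −[(-0.20)(0.60) − (0.00)(-0.10)] = 0.1200
  C_13 = (-0.20)(-0.30) − (0.55)(-0.10) = 0.1150
  C_21 = −[(-0.15)(0.60) − (-0.30)(-0.30)] = 0.1800
  C_22 = (0.70)(0.60) − (-0.30)(-0.10) = 0.3900
  C_23 = −[(0.70)(-0.30) − (-0.15)(-0.10)] = 0.2250
  C_31 = (-0.15)(0.00) − (-0.30)(0.55) = 0.1650
  C_32 = −[(0.70)(0.00) − (-0.30)(-0.20)] = 0.0600
  C_33 = (0.70)(0.55) − (-0.15)(-0.20) = 0.3550
det(I−A) = Σ_j (I−A)_1j·C_1j = (0.70)(0.3300) + (-0.15)(0.1200) + (-0.30)(0.1150) = 0.1785
adj(I−A) = Cᵀ =
  [ 0.3300   0.1800   0.1650]
  [ 0.1200   0.3900   0.0600]
  [ 0.1150   0.2250   0.3550]
(I − A)⁻¹ = adj(I−A) / det(I−A) ≈
  [   1.8487     1.0084     0.9244]
  [   0.6723     2.1849     0.3361]
  [   0.6443     1.2605     1.9888]
Δx = (I − A)⁻¹ Δd with Δd having -50 in the Footwear component and 0 elsewhere.
So Δx_I = L_IF · (-50), where L_IF = adj(I−A)_IF / det(I−A) = 0.1650 / 0.1785.
Δx_I = 0.1650 × (-50) / 0.1785 = -8.25 / 0.1785 ≈ -46.22.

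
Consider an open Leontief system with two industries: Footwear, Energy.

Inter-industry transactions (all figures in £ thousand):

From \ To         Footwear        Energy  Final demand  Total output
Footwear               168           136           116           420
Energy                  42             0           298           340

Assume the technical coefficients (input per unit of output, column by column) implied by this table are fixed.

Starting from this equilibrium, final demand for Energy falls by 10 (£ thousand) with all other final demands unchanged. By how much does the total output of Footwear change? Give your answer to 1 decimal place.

Δx_F = -7.1

Technical coefficients a_ij = z_ij / X_j:
  a_FF = 168/420 = 0.40, a_EF = 42/420 = 0.10
  a_FE = 136/340 = 0.40, a_EE = 0/340 = 0.00
I − A =
  [   0.60    -0.40]
  [  -0.10     1.00]
det(I−A) = (0.60)(1.00) − (-0.40)(-0.10) = 0.5600
adj(I−A) = [[1.00, 0.40], [0.10, 0.60]]
(I − A)⁻¹ = adj(I−A) / det(I−A) ≈
  [   1.7857     0.7143]
  [   0.1786     1.0714]
Δx = (I − A)⁻¹ Δd with Δd having -10 in the Energy component and 0 elsewhere.
So Δx_F = L_FE · (-10), where L_FE = adj(I−A)_FE / det(I−A) = 0.40 / 0.5600.
Δx_F = 0.40 × (-10) / 0.5600 = -4.00 / 0.5600 ≈ -7.1.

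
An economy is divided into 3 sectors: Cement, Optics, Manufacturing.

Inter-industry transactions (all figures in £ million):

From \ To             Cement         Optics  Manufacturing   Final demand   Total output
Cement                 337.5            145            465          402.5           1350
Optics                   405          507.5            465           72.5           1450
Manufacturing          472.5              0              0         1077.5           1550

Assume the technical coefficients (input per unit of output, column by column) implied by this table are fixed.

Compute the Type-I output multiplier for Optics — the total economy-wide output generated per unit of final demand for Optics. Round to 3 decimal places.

m_2 = 2.059

Technical coefficients a_ij = z_ij / X_j:
  a_11 = 337.5/1350 = 0.25, a_21 = 405/1350 = 0.30, a_31 = 472.5/1350 = 0.35
  a_12 = 145/1450 = 0.10, a_22 = 507.5/1450 = 0.35, a_32 = 0/1450 = 0.00
  a_13 = 465/1550 = 0.30, a_23 = 465/1550 = 0.30, a_33 = 0/1550 = 0.00
I − A =
  [   0.75    -0.10    -0.30]
  [  -0.30     0.65    -0.30]
  [  -0.35     0.00     1.00]
Cofactors of I−A, C_ij = (−1)^(i+j)·(minor ij) (rows/columns in the sector order above):
  C_11 = (0.65)(1.00) − (-0.30)(0.00) = 0.6500
  C_12 = −[(-0.30)(1.00) − (-0.30)(-0.35)] = 0.4050
  C_13 = (-0.30)(0.00) − (0.65)(-0.35) = 0.2275
  C_21 = −[(-0.10)(1.00) − (-0.30)(0.00)] = 0.1000
  C_22 = (0.75)(1.00) − (-0.30)(-0.35) = 0.6450
  C_23 = −[(0.75)(0.00) − (-0.10)(-0.35)] = 0.0350
  C_31 = (-0.10)(-0.30) − (-0.30)(0.65) = 0.2250
  C_32 = −[(0.75)(-0.30) − (-0.30)(-0.30)] = 0.3150
  C_33 = (0.75)(0.65) − (-0.10)(-0.30) = 0.4575
det(I−A) = Σ_j (I−A)_1j·C_1j = (0.75)(0.6500) + (-0.10)(0.4050) + (-0.30)(0.2275) = 0.37875
adj(I−A) = Cᵀ =
  [ 0.6500   0.1000   0.2250]
  [ 0.4050   0.6450   0.3150]
  [ 0.2275   0.0350   0.4575]
(I − A)⁻¹ = adj(I−A) / det(I−A) ≈
  [   1.7162     0.2640     0.5941]
  [   1.0693     1.7030     0.8317]
  [   0.6007     0.0924     1.2079]
The output multiplier for sector j is the column-j sum of the Leontief inverse (I − A)⁻¹ = adj(I−A) / det(I−A).
Column 2 of adj(I−A): (0.1000, 0.6450, 0.0350); det(I−A) = 0.37875.
m_2 = (0.1000 + 0.6450 + 0.0350) / 0.37875 = 0.78 / 0.37875 ≈ 2.059.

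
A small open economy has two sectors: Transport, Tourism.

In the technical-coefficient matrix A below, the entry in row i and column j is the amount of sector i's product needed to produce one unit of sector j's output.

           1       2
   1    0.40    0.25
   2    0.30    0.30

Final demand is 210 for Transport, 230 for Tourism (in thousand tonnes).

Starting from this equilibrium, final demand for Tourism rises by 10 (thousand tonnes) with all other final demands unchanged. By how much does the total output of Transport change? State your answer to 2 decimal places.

I − A =
  [   0.60    -0.25]
  [  -0.30     0.70]
det(I−A) = (0.60)(0.70) − (-0.25)(-0.30) = 0.3450
adj(I−A) = [[0.70, 0.25], [0.30, 0.60]]
(I − A)⁻¹ = adj(I−A) / det(I−A) ≈
  [   2.0290     0.7246]
  [   0.8696     1.7391]
Δx = (I − A)⁻¹ Δd with Δd having +10 in the Tourism component and 0 elsewhere.
So Δx_1 = L_12 · (+10), where L_12 = adj(I−A)_12 / det(I−A) = 0.25 / 0.3450.
Δx_1 = 0.25 × (+10) / 0.3450 = 2.50 / 0.3450 ≈ 7.25.

Δx_1 = 7.25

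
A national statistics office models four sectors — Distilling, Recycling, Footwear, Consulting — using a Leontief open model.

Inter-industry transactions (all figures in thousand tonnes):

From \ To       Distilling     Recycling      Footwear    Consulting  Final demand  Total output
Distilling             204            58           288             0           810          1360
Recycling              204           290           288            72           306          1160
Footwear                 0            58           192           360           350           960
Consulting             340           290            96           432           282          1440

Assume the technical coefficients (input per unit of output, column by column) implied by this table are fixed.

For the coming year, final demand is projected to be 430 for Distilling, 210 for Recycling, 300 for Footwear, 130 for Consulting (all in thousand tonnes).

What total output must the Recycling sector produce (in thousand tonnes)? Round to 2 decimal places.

Technical coefficients a_ij = z_ij / X_j:
  a_11 = 204/1360 = 0.15, a_21 = 204/1360 = 0.15, a_31 = 0/1360 = 0.00, a_41 = 340/1360 = 0.25
  a_12 = 58/1160 = 0.05, a_22 = 290/1160 = 0.25, a_32 = 58/1160 = 0.05, a_42 = 290/1160 = 0.25
  a_13 = 288/960 = 0.30, a_23 = 288/960 = 0.30, a_33 = 192/960 = 0.20, a_43 = 96/960 = 0.10
  a_14 = 0/1440 = 0.00, a_24 = 72/1440 = 0.05, a_34 = 360/1440 = 0.25, a_44 = 432/1440 = 0.30
I − A =
  [   0.85    -0.05    -0.30     0.00]
  [  -0.15     0.75    -0.30    -0.05]
  [   0.00    -0.05     0.80    -0.25]
  [  -0.25    -0.25    -0.10     0.70]
Compute the cofactors C_ij = (−1)^(i+j)·(3×3 minor ij) of I−A; the adjugate is their transpose:
adj(I−A) = Cᵀ =
  [ 0.361750   0.056000   0.164500   0.062750]
  [ 0.109000   0.436000   0.218000   0.109000]
  [ 0.062125   0.086000   0.429750   0.159625]
  [ 0.177000   0.188000   0.198000   0.489000]
det(I−A) = Σ_j (I−A)_1j·C_1j = (0.85)(0.361750) + (-0.05)(0.109000) + (-0.30)(0.062125) + (0.00)(0.177000) = 0.2834
(I − A)⁻¹ = adj(I−A) / det(I−A) ≈
  [   1.2765     0.1976     0.5805     0.2214]
  [   0.3846     1.5385     0.7692     0.3846]
  [   0.2192     0.3035     1.5164     0.5632]
  [   0.6246     0.6634     0.6987     1.7255]
x = (I − A)⁻¹ d = adj(I−A)·d / det(I−A), with det(I−A) = 0.2834:
  x_1 = (0.361750·430 + 0.056000·210 + 0.164500·300 + 0.062750·130) / 0.2834 = 224.82 / 0.2834 ≈ 793.30
  x_2 = (0.109000·430 + 0.436000·210 + 0.218000·300 + 0.109000·130) / 0.2834 = 218.00 / 0.2834 ≈ 769.23
  x_3 = (0.062125·430 + 0.086000·210 + 0.429750·300 + 0.159625·130) / 0.2834 = 194.45 / 0.2834 ≈ 686.13
  x_4 = (0.177000·430 + 0.188000·210 + 0.198000·300 + 0.489000·130) / 0.2834 = 238.56 / 0.2834 ≈ 841.78

x_2 = 769.23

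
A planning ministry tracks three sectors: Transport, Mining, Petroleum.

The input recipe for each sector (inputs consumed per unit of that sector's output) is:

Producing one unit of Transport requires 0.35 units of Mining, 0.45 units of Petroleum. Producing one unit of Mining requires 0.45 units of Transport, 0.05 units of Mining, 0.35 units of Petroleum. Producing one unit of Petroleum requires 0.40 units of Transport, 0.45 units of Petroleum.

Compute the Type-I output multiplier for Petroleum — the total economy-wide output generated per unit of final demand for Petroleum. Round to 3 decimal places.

m_P = 6.080

I − A =
  [   1.00    -0.45    -0.40]
  [  -0.35     0.95     0.00]
  [  -0.45    -0.35     0.55]
Cofactors of I−A, C_ij = (−1)^(i+j)·(minor ij) (rows/columns in the sector order above):
  C_11 = (0.95)(0.55) − (0.00)(-0.35) = 0.5225
  C_12 = −[(-0.35)(0.55) − (0.00)(-0.45)] = 0.1925
  C_13 = (-0.35)(-0.35) − (0.95)(-0.45) = 0.5500
  C_21 = −[(-0.45)(0.55) − (-0.40)(-0.35)] = 0.3875
  C_22 = (1.00)(0.55) − (-0.40)(-0.45) = 0.3700
  C_23 = −[(1.00)(-0.35) − (-0.45)(-0.45)] = 0.5525
  C_31 = (-0.45)(0.00) − (-0.40)(0.95) = 0.3800
  C_32 = −[(1.00)(0.00) − (-0.40)(-0.35)] = 0.1400
  C_33 = (1.00)(0.95) − (-0.45)(-0.35) = 0.7925
det(I−A) = Σ_j (I−A)_1j·C_1j = (1.00)(0.5225) + (-0.45)(0.1925) + (-0.40)(0.5500) = 0.215875
adj(I−A) = Cᵀ =
  [ 0.5225   0.3875   0.3800]
  [ 0.1925   0.3700   0.1400]
  [ 0.5500   0.5525   0.7925]
(I − A)⁻¹ = adj(I−A) / det(I−A) ≈
  [   2.4204     1.7950     1.7603]
  [   0.8917     1.7140     0.6485]
  [   2.5478     2.5594     3.6711]
The output multiplier for sector j is the column-j sum of the Leontief inverse (I − A)⁻¹ = adj(I−A) / det(I−A).
Column P of adj(I−A): (0.3800, 0.1400, 0.7925); det(I−A) = 0.215875.
m_P = (0.3800 + 0.1400 + 0.7925) / 0.215875 = 1.3125 / 0.215875 ≈ 6.080.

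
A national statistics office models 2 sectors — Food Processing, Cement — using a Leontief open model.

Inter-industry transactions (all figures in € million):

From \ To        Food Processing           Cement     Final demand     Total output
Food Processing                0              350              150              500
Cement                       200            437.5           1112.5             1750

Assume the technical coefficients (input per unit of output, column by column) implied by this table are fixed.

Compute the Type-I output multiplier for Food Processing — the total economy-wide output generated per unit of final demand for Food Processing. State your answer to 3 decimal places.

m_F = 1.716

Technical coefficients a_ij = z_ij / X_j:
  a_FF = 0/500 = 0.00, a_CF = 200/500 = 0.40
  a_FC = 350/1750 = 0.20, a_CC = 437.5/1750 = 0.25
I − A =
  [   1.00    -0.20]
  [  -0.40     0.75]
det(I−A) = (1.00)(0.75) − (-0.20)(-0.40) = 0.6700
adj(I−A) = [[0.75, 0.20], [0.40, 1.00]]
(I − A)⁻¹ = adj(I−A) / det(I−A) ≈
  [   1.1194     0.2985]
  [   0.5970     1.4925]
The output multiplier for sector j is the column-j sum of the Leontief inverse (I − A)⁻¹ = adj(I−A) / det(I−A).
Column F of adj(I−A): (0.75, 0.40); det(I−A) = 0.6700.
m_F = (0.75 + 0.40) / 0.6700 = 1.15 / 0.6700 ≈ 1.716.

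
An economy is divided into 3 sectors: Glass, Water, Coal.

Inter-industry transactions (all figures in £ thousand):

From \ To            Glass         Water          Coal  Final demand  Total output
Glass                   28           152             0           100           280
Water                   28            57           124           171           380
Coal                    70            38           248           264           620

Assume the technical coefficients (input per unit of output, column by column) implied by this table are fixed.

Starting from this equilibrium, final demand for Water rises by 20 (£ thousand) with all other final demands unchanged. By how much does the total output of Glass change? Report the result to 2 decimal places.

Δx_1 = 12.09

Technical coefficients a_ij = z_ij / X_j:
  a_11 = 28/280 = 0.10, a_21 = 28/280 = 0.10, a_31 = 70/280 = 0.25
  a_12 = 152/380 = 0.40, a_22 = 57/380 = 0.15, a_32 = 38/380 = 0.10
  a_13 = 0/620 = 0.00, a_23 = 124/620 = 0.20, a_33 = 248/620 = 0.40
I − A =
  [   0.90    -0.40     0.00]
  [  -0.10     0.85    -0.20]
  [  -0.25    -0.10     0.60]
Cofactors of I−A, C_ij = (−1)^(i+j)·(minor ij) (rows/columns in the sector order above):
  C_11 = (0.85)(0.60) − (-0.20)(-0.10) = 0.4900
  C_12 = −[(-0.10)(0.60) − (-0.20)(-0.25)] = 0.1100
  C_13 = (-0.10)(-0.10) − (0.85)(-0.25) = 0.2225
  C_21 = −[(-0.40)(0.60) − (0.00)(-0.10)] = 0.2400
  C_22 = (0.90)(0.60) − (0.00)(-0.25) = 0.5400
  C_23 = −[(0.90)(-0.10) − (-0.40)(-0.25)] = 0.1900
  C_31 = (-0.40)(-0.20) − (0.00)(0.85) = 0.0800
  C_32 = −[(0.90)(-0.20) − (0.00)(-0.10)] = 0.1800
  C_33 = (0.90)(0.85) − (-0.40)(-0.10) = 0.7250
det(I−A) = Σ_j (I−A)_1j·C_1j = (0.90)(0.4900) + (-0.40)(0.1100) + (0.00)(0.2225) = 0.3970
adj(I−A) = Cᵀ =
  [ 0.4900   0.2400   0.0800]
  [ 0.1100   0.5400   0.1800]
  [ 0.2225   0.1900   0.7250]
(I − A)⁻¹ = adj(I−A) / det(I−A) ≈
  [   1.2343     0.6045     0.2015]
  [   0.2771     1.3602     0.4534]
  [   0.5605     0.4786     1.8262]
Δx = (I − A)⁻¹ Δd with Δd having +20 in the Water component and 0 elsewhere.
So Δx_1 = L_12 · (+20), where L_12 = adj(I−A)_12 / det(I−A) = 0.2400 / 0.3970.
Δx_1 = 0.2400 × (+20) / 0.3970 = 4.80 / 0.3970 ≈ 12.09.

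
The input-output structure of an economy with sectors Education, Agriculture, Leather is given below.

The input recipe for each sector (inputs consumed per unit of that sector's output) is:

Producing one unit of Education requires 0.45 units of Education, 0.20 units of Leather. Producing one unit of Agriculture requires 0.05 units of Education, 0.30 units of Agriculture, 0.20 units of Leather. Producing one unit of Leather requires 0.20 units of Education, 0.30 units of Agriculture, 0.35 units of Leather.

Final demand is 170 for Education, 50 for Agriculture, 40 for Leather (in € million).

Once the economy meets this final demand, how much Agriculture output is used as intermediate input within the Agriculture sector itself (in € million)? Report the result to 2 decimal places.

z_AA = 52.63

I − A =
  [   0.55    -0.05    -0.20]
  [   0.00     0.70    -0.30]
  [  -0.20    -0.20     0.65]
Cofactors of I−A, C_ij = (−1)^(i+j)·(minor ij) (rows/columns in the sector order above):
  C_11 = (0.70)(0.65) − (-0.30)(-0.20) = 0.3950
  C_12 = −[(0.00)(0.65) − (-0.30)(-0.20)] = 0.0600
  C_13 = (0.00)(-0.20) − (0.70)(-0.20) = 0.1400
  C_21 = −[(-0.05)(0.65) − (-0.20)(-0.20)] = 0.0725
  C_22 = (0.55)(0.65) − (-0.20)(-0.20) = 0.3175
  C_23 = −[(0.55)(-0.20) − (-0.05)(-0.20)] = 0.1200
  C_31 = (-0.05)(-0.30) − (-0.20)(0.70) = 0.1550
  C_32 = −[(0.55)(-0.30) − (-0.20)(0.00)] = 0.1650
  C_33 = (0.55)(0.70) − (-0.05)(0.00) = 0.3850
det(I−A) = Σ_j (I−A)_1j·C_1j = (0.55)(0.3950) + (-0.05)(0.0600) + (-0.20)(0.1400) = 0.18625
adj(I−A) = Cᵀ =
  [ 0.3950   0.0725   0.1550]
  [ 0.0600   0.3175   0.1650]
  [ 0.1400   0.1200   0.3850]
(I − A)⁻¹ = adj(I−A) / det(I−A) ≈
  [   2.1208     0.3893     0.8322]
  [   0.3221     1.7047     0.8859]
  [   0.7517     0.6443     2.0671]
First solve x = (I − A)⁻¹ d = adj(I−A)·d / det(I−A); in particular x_A = (0.0600·170 + 0.3175·50 + 0.1650·40) / 0.18625 = 32.675 / 0.18625 ≈ 175.4362.
Intermediate flow from A to A: z_AA = a_AA · x_A = 0.30 × 32.675 / 0.18625 = 9.8025 / 0.18625 ≈ 52.63.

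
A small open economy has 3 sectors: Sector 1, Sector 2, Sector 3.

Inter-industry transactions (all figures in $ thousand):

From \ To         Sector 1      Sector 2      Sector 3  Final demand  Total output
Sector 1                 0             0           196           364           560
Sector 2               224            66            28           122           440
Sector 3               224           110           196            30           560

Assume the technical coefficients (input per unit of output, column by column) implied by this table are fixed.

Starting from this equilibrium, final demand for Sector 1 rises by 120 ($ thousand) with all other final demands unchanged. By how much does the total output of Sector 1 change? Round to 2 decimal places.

Δx_1 = 167.88

Technical coefficients a_ij = z_ij / X_j:
  a_11 = 0/560 = 0.00, a_21 = 224/560 = 0.40, a_31 = 224/560 = 0.40
  a_12 = 0/440 = 0.00, a_22 = 66/440 = 0.15, a_32 = 110/440 = 0.25
  a_13 = 196/560 = 0.35, a_23 = 28/560 = 0.05, a_33 = 196/560 = 0.35
I − A =
  [   1.00     0.00    -0.35]
  [  -0.40     0.85    -0.05]
  [  -0.40    -0.25     0.65]
Cofactors of I−A, C_ij = (−1)^(i+j)·(minor ij) (rows/columns in the sector order above):
  C_11 = (0.85)(0.65) − (-0.05)(-0.25) = 0.5400
  C_12 = −[(-0.40)(0.65) − (-0.05)(-0.40)] = 0.2800
  C_13 = (-0.40)(-0.25) − (0.85)(-0.40) = 0.4400
  C_21 = −[(0.00)(0.65) − (-0.35)(-0.25)] = 0.0875
  C_22 = (1.00)(0.65) − (-0.35)(-0.40) = 0.5100
  C_23 = −[(1.00)(-0.25) − (0.00)(-0.40)] = 0.2500
  C_31 = (0.00)(-0.05) − (-0.35)(0.85) = 0.2975
  C_32 = −[(1.00)(-0.05) − (-0.35)(-0.40)] = 0.1900
  C_33 = (1.00)(0.85) − (0.00)(-0.40) = 0.8500
det(I−A) = Σ_j (I−A)_1j·C_1j = (1.00)(0.5400) + (0.00)(0.2800) + (-0.35)(0.4400) = 0.3860
adj(I−A) = Cᵀ =
  [ 0.5400   0.0875   0.2975]
  [ 0.2800   0.5100   0.1900]
  [ 0.4400   0.2500   0.8500]
(I − A)⁻¹ = adj(I−A) / det(I−A) ≈
  [   1.3990     0.2267     0.7707]
  [   0.7254     1.3212     0.4922]
  [   1.1399     0.6477     2.2021]
Δx = (I − A)⁻¹ Δd with Δd having +120 in the Sector 1 component and 0 elsewhere.
So Δx_1 = L_11 · (+120), where L_11 = adj(I−A)_11 / det(I−A) = 0.5400 / 0.3860.
Δx_1 = 0.5400 × (+120) / 0.3860 = 64.80 / 0.3860 ≈ 167.88.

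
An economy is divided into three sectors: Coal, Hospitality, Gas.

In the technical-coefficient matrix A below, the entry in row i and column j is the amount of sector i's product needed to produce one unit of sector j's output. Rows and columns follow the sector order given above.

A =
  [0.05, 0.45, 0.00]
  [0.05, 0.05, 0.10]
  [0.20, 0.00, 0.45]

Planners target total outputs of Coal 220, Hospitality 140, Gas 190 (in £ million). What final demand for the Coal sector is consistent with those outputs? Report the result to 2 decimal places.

d_1 = 146.00

I − A =
  [   0.95    -0.45     0.00]
  [  -0.05     0.95    -0.10]
  [  -0.20     0.00     0.55]
d = (I − A) x:
  d_1 = (+0.95)·220 + (-0.45)·140 + (+0.00)·190 = 146.00
  d_2 = (-0.05)·220 + (+0.95)·140 + (-0.10)·190 = 103.00
  d_3 = (-0.20)·220 + (+0.00)·140 + (+0.55)·190 = 60.50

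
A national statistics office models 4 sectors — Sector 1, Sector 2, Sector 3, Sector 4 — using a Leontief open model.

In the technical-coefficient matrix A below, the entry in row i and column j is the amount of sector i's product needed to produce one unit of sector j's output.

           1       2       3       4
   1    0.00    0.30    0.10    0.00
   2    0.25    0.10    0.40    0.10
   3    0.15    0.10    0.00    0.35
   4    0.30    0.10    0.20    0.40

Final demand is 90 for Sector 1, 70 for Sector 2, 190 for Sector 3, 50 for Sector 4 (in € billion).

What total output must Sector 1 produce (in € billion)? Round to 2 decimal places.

x_1 = 240.63

I − A =
  [   1.00    -0.30    -0.10     0.00]
  [  -0.25     0.90    -0.40    -0.10]
  [  -0.15    -0.10     1.00    -0.35]
  [  -0.30    -0.10    -0.20     0.60]
Compute the cofactors C_ij = (−1)^(i+j)·(3×3 minor ij) of I−A; the adjugate is their transpose:
adj(I−A) = Cᵀ =
  [ 0.42700   0.16850   0.13100   0.10450]
  [ 0.24350   0.51050   0.27800   0.24725]
  [ 0.20075   0.15350   0.47600   0.30325]
  [ 0.32100   0.22050   0.27050   0.75100]
det(I−A) = Σ_j (I−A)_1j·C_1j = (1.00)(0.42700) + (-0.30)(0.24350) + (-0.10)(0.20075) + (0.00)(0.32100) = 0.333875
(I − A)⁻¹ = adj(I−A) / det(I−A) ≈
  [   1.2789     0.5047     0.3924     0.3130]
  [   0.7293     1.5290     0.8326     0.7405]
  [   0.6013     0.4598     1.4257     0.9083]
  [   0.9614     0.6604     0.8102     2.2493]
x = (I − A)⁻¹ d = adj(I−A)·d / det(I−A), with det(I−A) = 0.333875:
  x_1 = (0.42700·90 + 0.16850·70 + 0.13100·190 + 0.10450·50) / 0.333875 = 80.34 / 0.333875 ≈ 240.63
  x_2 = (0.24350·90 + 0.51050·70 + 0.27800·190 + 0.24725·50) / 0.333875 = 122.8325 / 0.333875 ≈ 367.90
  x_3 = (0.20075·90 + 0.15350·70 + 0.47600·190 + 0.30325·50) / 0.333875 = 134.415 / 0.333875 ≈ 402.59
  x_4 = (0.32100·90 + 0.22050·70 + 0.27050·190 + 0.75100·50) / 0.333875 = 133.27 / 0.333875 ≈ 399.16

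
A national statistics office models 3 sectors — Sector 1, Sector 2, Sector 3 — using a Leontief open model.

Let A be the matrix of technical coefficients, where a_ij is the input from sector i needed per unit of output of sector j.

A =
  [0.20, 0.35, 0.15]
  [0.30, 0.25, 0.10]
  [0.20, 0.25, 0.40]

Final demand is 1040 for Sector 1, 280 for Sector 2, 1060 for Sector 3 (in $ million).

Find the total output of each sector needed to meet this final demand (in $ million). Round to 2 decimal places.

I − A =
  [   0.80    -0.35    -0.15]
  [  -0.30     0.75    -0.10]
  [  -0.20    -0.25     0.60]
Cofactors of I−A, C_ij = (−1)^(i+j)·(minor ij) (rows/columns in the sector order above):
  C_11 = (0.75)(0.60) − (-0.10)(-0.25) = 0.4250
  C_12 = −[(-0.30)(0.60) − (-0.10)(-0.20)] = 0.2000
  C_13 = (-0.30)(-0.25) − (0.75)(-0.20) = 0.2250
  C_21 = −[(-0.35)(0.60) − (-0.15)(-0.25)] = 0.2475
  C_22 = (0.80)(0.60) − (-0.15)(-0.20) = 0.4500
  C_23 = −[(0.80)(-0.25) − (-0.35)(-0.20)] = 0.2700
  C_31 = (-0.35)(-0.10) − (-0.15)(0.75) = 0.1475
  C_32 = −[(0.80)(-0.10) − (-0.15)(-0.30)] = 0.1250
  C_33 = (0.80)(0.75) − (-0.35)(-0.30) = 0.4950
det(I−A) = Σ_j (I−A)_1j·C_1j = (0.80)(0.4250) + (-0.35)(0.2000) + (-0.15)(0.2250) = 0.23625
adj(I−A) = Cᵀ =
  [ 0.4250   0.2475   0.1475]
  [ 0.2000   0.4500   0.1250]
  [ 0.2250   0.2700   0.4950]
(I − A)⁻¹ = adj(I−A) / det(I−A) ≈
  [   1.7989     1.0476     0.6243]
  [   0.8466     1.9048     0.5291]
  [   0.9524     1.1429     2.0952]
x = (I − A)⁻¹ d = adj(I−A)·d / det(I−A), with det(I−A) = 0.23625:
  x_1 = (0.4250·1040 + 0.2475·280 + 0.1475·1060) / 0.23625 = 667.65 / 0.23625 ≈ 2826.03
  x_2 = (0.2000·1040 + 0.4500·280 + 0.1250·1060) / 0.23625 = 466.50 / 0.23625 ≈ 1974.60
  x_3 = (0.2250·1040 + 0.2700·280 + 0.4950·1060) / 0.23625 = 834.30 / 0.23625 ≈ 3531.43

x_1 = 2826.03, x_2 = 1974.60, x_3 = 3531.43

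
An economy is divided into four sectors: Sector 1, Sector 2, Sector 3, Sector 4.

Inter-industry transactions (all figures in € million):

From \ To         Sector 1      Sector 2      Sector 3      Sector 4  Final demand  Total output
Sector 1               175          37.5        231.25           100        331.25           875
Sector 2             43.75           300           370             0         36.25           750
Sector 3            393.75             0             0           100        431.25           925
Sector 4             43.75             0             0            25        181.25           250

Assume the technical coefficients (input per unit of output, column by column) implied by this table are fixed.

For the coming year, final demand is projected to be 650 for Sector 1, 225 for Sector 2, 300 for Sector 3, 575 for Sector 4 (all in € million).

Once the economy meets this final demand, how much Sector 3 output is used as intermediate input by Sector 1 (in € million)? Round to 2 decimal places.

Technical coefficients a_ij = z_ij / X_j:
  a_11 = 175/875 = 0.20, a_21 = 43.75/875 = 0.05, a_31 = 393.75/875 = 0.45, a_41 = 43.75/875 = 0.05
  a_12 = 37.5/750 = 0.05, a_22 = 300/750 = 0.40, a_32 = 0/750 = 0.00, a_42 = 0/750 = 0.00
  a_13 = 231.25/925 = 0.25, a_23 = 370/925 = 0.40, a_33 = 0/925 = 0.00, a_43 = 0/925 = 0.00
  a_14 = 100/250 = 0.40, a_24 = 0/250 = 0.00, a_34 = 100/250 = 0.40, a_44 = 25/250 = 0.10
I − A =
  [   0.80    -0.05    -0.25    -0.40]
  [  -0.05     0.60    -0.40     0.00]
  [  -0.45     0.00     1.00    -0.40]
  [  -0.05     0.00     0.00     0.90]
Compute the cofactors C_ij = (−1)^(i+j)·(3×3 minor ij) of I−A; the adjugate is their transpose:
adj(I−A) = Cᵀ =
  [ 0.54000   0.04500   0.15300   0.30800]
  [ 0.21500   0.59375   0.29125   0.22500]
  [ 0.25500   0.02125   0.41775   0.29900]
  [ 0.03000   0.00250   0.00850   0.40100]
det(I−A) = Σ_j (I−A)_1j·C_1j = (0.80)(0.54000) + (-0.05)(0.21500) + (-0.25)(0.25500) + (-0.40)(0.03000) = 0.3455
(I − A)⁻¹ = adj(I−A) / det(I−A) ≈
  [   1.5630     0.1302     0.4428     0.8915]
  [   0.6223     1.7185     0.8430     0.6512]
  [   0.7381     0.0615     1.2091     0.8654]
  [   0.0868     0.0072     0.0246     1.1606]
First solve x = (I − A)⁻¹ d = adj(I−A)·d / det(I−A); in particular x_1 = (0.54000·650 + 0.04500·225 + 0.15300·300 + 0.30800·575) / 0.3455 = 584.125 / 0.3455 ≈ 1690.6657.
Intermediate flow from 3 to 1: z_31 = a_31 · x_1 = 0.45 × 584.125 / 0.3455 = 262.85625 / 0.3455 ≈ 760.80.

z_31 = 760.80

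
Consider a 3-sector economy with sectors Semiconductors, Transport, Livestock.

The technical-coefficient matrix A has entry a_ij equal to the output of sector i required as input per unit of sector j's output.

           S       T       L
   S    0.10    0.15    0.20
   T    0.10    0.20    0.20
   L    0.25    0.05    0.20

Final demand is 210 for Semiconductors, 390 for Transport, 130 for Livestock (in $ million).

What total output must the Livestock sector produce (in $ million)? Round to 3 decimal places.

x_L = 329.467

I − A =
  [   0.90    -0.15    -0.20]
  [  -0.10     0.80    -0.20]
  [  -0.25    -0.05     0.80]
Cofactors of I−A, C_ij = (−1)^(i+j)·(minor ij) (rows/columns in the sector order above):
  C_11 = (0.80)(0.80) − (-0.20)(-0.05) = 0.6300
  C_12 = −[(-0.10)(0.80) − (-0.20)(-0.25)] = 0.1300
  C_13 = (-0.10)(-0.05) − (0.80)(-0.25) = 0.2050
  C_21 = −[(-0.15)(0.80) − (-0.20)(-0.05)] = 0.1300
  C_22 = (0.90)(0.80) − (-0.20)(-0.25) = 0.6700
  C_23 = −[(0.90)(-0.05) − (-0.15)(-0.25)] = 0.0825
  C_31 = (-0.15)(-0.20) − (-0.20)(0.80) = 0.1900
  C_32 = −[(0.90)(-0.20) − (-0.20)(-0.10)] = 0.2000
  C_33 = (0.90)(0.80) − (-0.15)(-0.10) = 0.7050
det(I−A) = Σ_j (I−A)_1j·C_1j = (0.90)(0.6300) + (-0.15)(0.1300) + (-0.20)(0.2050) = 0.5065
adj(I−A) = Cᵀ =
  [ 0.6300   0.1300   0.1900]
  [ 0.1300   0.6700   0.2000]
  [ 0.2050   0.0825   0.7050]
(I − A)⁻¹ = adj(I−A) / det(I−A) ≈
  [   1.2438     0.2567     0.3751]
  [   0.2567     1.3228     0.3949]
  [   0.4047     0.1629     1.3919]
x = (I − A)⁻¹ d = adj(I−A)·d / det(I−A), with det(I−A) = 0.5065:
  x_S = (0.6300·210 + 0.1300·390 + 0.1900·130) / 0.5065 = 207.70 / 0.5065 ≈ 410.069
  x_T = (0.1300·210 + 0.6700·390 + 0.2000·130) / 0.5065 = 314.60 / 0.5065 ≈ 621.125
  x_L = (0.2050·210 + 0.0825·390 + 0.7050·130) / 0.5065 = 166.875 / 0.5065 ≈ 329.467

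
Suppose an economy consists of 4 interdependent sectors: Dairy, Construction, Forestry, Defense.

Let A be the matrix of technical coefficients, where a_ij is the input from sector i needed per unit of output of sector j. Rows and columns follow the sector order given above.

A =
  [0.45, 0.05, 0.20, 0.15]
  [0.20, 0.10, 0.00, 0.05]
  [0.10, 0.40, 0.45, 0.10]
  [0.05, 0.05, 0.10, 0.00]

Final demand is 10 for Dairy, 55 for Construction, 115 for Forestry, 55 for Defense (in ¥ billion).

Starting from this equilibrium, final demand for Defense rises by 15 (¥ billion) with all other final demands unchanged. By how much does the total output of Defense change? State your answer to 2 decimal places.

I − A =
  [   0.55    -0.05    -0.20    -0.15]
  [  -0.20     0.90     0.00    -0.05]
  [  -0.10    -0.40     0.55    -0.10]
  [  -0.05    -0.05    -0.10     1.00]
Compute the cofactors C_ij = (−1)^(i+j)·(3×3 minor ij) of I−A; the adjugate is their transpose:
adj(I−A) = Cᵀ =
  [ 0.482625   0.118125   0.193250   0.097625]
  [ 0.109875   0.270375   0.046250   0.034625]
  [ 0.176250   0.225750   0.475250   0.085250]
  [ 0.047250   0.042000   0.059500   0.232750]
det(I−A) = Σ_j (I−A)_1j·C_1j = (0.55)(0.482625) + (-0.05)(0.109875) + (-0.20)(0.176250) + (-0.15)(0.047250) = 0.2176125
(I − A)⁻¹ = adj(I−A) / det(I−A) ≈
  [   2.2178     0.5428     0.8880     0.4486]
  [   0.5049     1.2425     0.2125     0.1591]
  [   0.8099     1.0374     2.1839     0.3918]
  [   0.2171     0.1930     0.2734     1.0696]
Δx = (I − A)⁻¹ Δd with Δd having +15 in the Defense component and 0 elsewhere.
So Δx_4 = L_44 · (+15), where L_44 = adj(I−A)_44 / det(I−A) = 0.232750 / 0.2176125.
Δx_4 = 0.232750 × (+15) / 0.2176125 = 3.49125 / 0.2176125 ≈ 16.04.

Δx_4 = 16.04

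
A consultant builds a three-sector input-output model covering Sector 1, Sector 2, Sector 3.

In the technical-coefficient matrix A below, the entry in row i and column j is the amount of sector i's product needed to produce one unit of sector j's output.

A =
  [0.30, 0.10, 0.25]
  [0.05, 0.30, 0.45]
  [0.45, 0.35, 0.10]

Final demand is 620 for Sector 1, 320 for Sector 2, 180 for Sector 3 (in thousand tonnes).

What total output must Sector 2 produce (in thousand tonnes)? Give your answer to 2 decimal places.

I − A =
  [   0.70    -0.10    -0.25]
  [  -0.05     0.70    -0.45]
  [  -0.45    -0.35     0.90]
Cofactors of I−A, C_ij = (−1)^(i+j)·(minor ij) (rows/columns in the sector order above):
  C_11 = (0.70)(0.90) − (-0.45)(-0.35) = 0.4725
  C_12 = −[(-0.05)(0.90) − (-0.45)(-0.45)] = 0.2475
  C_13 = (-0.05)(-0.35) − (0.70)(-0.45) = 0.3325
  C_21 = −[(-0.10)(0.90) − (-0.25)(-0.35)] = 0.1775
  C_22 = (0.70)(0.90) − (-0.25)(-0.45) = 0.5175
  C_23 = −[(0.70)(-0.35) − (-0.10)(-0.45)] = 0.2900
  C_31 = (-0.10)(-0.45) − (-0.25)(0.70) = 0.2200
  C_32 = −[(0.70)(-0.45) − (-0.25)(-0.05)] = 0.3275
  C_33 = (0.70)(0.70) − (-0.10)(-0.05) = 0.4850
det(I−A) = Σ_j (I−A)_1j·C_1j = (0.70)(0.4725) + (-0.10)(0.2475) + (-0.25)(0.3325) = 0.222875
adj(I−A) = Cᵀ =
  [ 0.4725   0.1775   0.2200]
  [ 0.2475   0.5175   0.3275]
  [ 0.3325   0.2900   0.4850]
(I − A)⁻¹ = adj(I−A) / det(I−A) ≈
  [   2.1200     0.7964     0.9871]
  [   1.1105     2.3219     1.4694]
  [   1.4919     1.3012     2.1761]
x = (I − A)⁻¹ d = adj(I−A)·d / det(I−A), with det(I−A) = 0.222875:
  x_1 = (0.4725·620 + 0.1775·320 + 0.2200·180) / 0.222875 = 389.35 / 0.222875 ≈ 1746.94
  x_2 = (0.2475·620 + 0.5175·320 + 0.3275·180) / 0.222875 = 378.00 / 0.222875 ≈ 1696.02
  x_3 = (0.3325·620 + 0.2900·320 + 0.4850·180) / 0.222875 = 386.25 / 0.222875 ≈ 1733.03

x_2 = 1696.02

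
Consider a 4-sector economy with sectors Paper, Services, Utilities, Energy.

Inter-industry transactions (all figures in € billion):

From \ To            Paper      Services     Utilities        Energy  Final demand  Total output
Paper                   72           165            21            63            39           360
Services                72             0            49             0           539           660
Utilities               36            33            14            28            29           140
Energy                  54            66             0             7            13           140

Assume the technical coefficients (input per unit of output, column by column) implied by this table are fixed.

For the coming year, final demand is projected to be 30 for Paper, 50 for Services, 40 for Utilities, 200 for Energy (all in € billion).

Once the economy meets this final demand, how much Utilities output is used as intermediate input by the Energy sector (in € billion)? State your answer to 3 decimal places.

z_34 = 53.587

Technical coefficients a_ij = z_ij / X_j:
  a_11 = 72/360 = 0.20, a_21 = 72/360 = 0.20, a_31 = 36/360 = 0.10, a_41 = 54/360 = 0.15
  a_12 = 165/660 = 0.25, a_22 = 0/660 = 0.00, a_32 = 33/660 = 0.05, a_42 = 66/660 = 0.10
  a_13 = 21/140 = 0.15, a_23 = 49/140 = 0.35, a_33 = 14/140 = 0.10, a_43 = 0/140 = 0.00
  a_14 = 63/140 = 0.45, a_24 = 0/140 = 0.00, a_34 = 28/140 = 0.20, a_44 = 7/140 = 0.05
I − A =
  [   0.80    -0.25    -0.15    -0.45]
  [  -0.20     1.00    -0.35     0.00]
  [  -0.10    -0.05     0.90    -0.20]
  [  -0.15    -0.10     0.00     0.95]
Compute the cofactors C_ij = (−1)^(i+j)·(3×3 minor ij) of I−A; the adjugate is their transpose:
adj(I−A) = Cᵀ =
  [ 0.831375   0.264375   0.241375   0.444625]
  [ 0.214750   0.604500   0.270875   0.158750]
  [ 0.138500   0.086375   0.636000   0.199500]
  [ 0.153875   0.105375   0.066625   0.635750]
det(I−A) = Σ_j (I−A)_1j·C_1j = (0.80)(0.831375) + (-0.25)(0.214750) + (-0.15)(0.138500) + (-0.45)(0.153875) = 0.52139375
(I − A)⁻¹ = adj(I−A) / det(I−A) ≈
  [   1.5945     0.5071     0.4629     0.8528]
  [   0.4119     1.1594     0.5195     0.3045]
  [   0.2656     0.1657     1.2198     0.3826]
  [   0.2951     0.2021     0.1278     1.2193]
First solve x = (I − A)⁻¹ d = adj(I−A)·d / det(I−A); in particular x_4 = (0.153875·30 + 0.105375·50 + 0.066625·40 + 0.635750·200) / 0.52139375 = 139.70 / 0.52139375 ≈ 267.93570.
Intermediate flow from 3 to 4: z_34 = a_34 · x_4 = 0.20 × 139.70 / 0.52139375 = 27.94 / 0.52139375 ≈ 53.587.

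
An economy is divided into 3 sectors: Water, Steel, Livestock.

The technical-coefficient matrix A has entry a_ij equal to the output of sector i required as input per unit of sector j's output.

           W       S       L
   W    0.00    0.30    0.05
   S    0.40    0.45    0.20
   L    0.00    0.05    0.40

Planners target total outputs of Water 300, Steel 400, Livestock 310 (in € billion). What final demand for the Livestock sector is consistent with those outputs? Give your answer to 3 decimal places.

d_L = 166.000

I − A =
  [   1.00    -0.30    -0.05]
  [  -0.40     0.55    -0.20]
  [   0.00    -0.05     0.60]
d = (I − A) x:
  d_W = (+1.00)·300 + (-0.30)·400 + (-0.05)·310 = 164.500
  d_S = (-0.40)·300 + (+0.55)·400 + (-0.20)·310 = 38.000
  d_L = (+0.00)·300 + (-0.05)·400 + (+0.60)·310 = 166.000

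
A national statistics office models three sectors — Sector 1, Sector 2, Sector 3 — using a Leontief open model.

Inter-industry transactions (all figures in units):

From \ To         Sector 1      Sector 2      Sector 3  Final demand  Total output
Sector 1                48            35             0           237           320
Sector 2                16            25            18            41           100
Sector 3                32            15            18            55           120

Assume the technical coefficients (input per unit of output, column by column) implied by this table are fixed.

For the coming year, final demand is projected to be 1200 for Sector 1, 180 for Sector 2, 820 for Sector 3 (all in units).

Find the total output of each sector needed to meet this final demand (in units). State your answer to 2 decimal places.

x_1 = 1660.48, x_2 = 604.03, x_3 = 1266.65

Technical coefficients a_ij = z_ij / X_j:
  a_11 = 48/320 = 0.15, a_21 = 16/320 = 0.05, a_31 = 32/320 = 0.10
  a_12 = 35/100 = 0.35, a_22 = 25/100 = 0.25, a_32 = 15/100 = 0.15
  a_13 = 0/120 = 0.00, a_23 = 18/120 = 0.15, a_33 = 18/120 = 0.15
I − A =
  [   0.85    -0.35     0.00]
  [  -0.05     0.75    -0.15]
  [  -0.10    -0.15     0.85]
Cofactors of I−A, C_ij = (−1)^(i+j)·(minor ij) (rows/columns in the sector order above):
  C_11 = (0.75)(0.85) − (-0.15)(-0.15) = 0.6150
  C_12 = −[(-0.05)(0.85) − (-0.15)(-0.10)] = 0.0575
  C_13 = (-0.05)(-0.15) − (0.75)(-0.10) = 0.0825
  C_21 = −[(-0.35)(0.85) − (0.00)(-0.15)] = 0.2975
  C_22 = (0.85)(0.85) − (0.00)(-0.10) = 0.7225
  C_23 = −[(0.85)(-0.15) − (-0.35)(-0.10)] = 0.1625
  C_31 = (-0.35)(-0.15) − (0.00)(0.75) = 0.0525
  C_32 = −[(0.85)(-0.15) − (0.00)(-0.05)] = 0.1275
  C_33 = (0.85)(0.75) − (-0.35)(-0.05) = 0.6200
det(I−A) = Σ_j (I−A)_1j·C_1j = (0.85)(0.6150) + (-0.35)(0.0575) + (0.00)(0.0825) = 0.502625
adj(I−A) = Cᵀ =
  [ 0.6150   0.2975   0.0525]
  [ 0.0575   0.7225   0.1275]
  [ 0.0825   0.1625   0.6200]
(I − A)⁻¹ = adj(I−A) / det(I−A) ≈
  [   1.2236     0.5919     0.1045]
  [   0.1144     1.4375     0.2537]
  [   0.1641     0.3233     1.2335]
x = (I − A)⁻¹ d = adj(I−A)·d / det(I−A), with det(I−A) = 0.502625:
  x_1 = (0.6150·1200 + 0.2975·180 + 0.0525·820) / 0.502625 = 834.60 / 0.502625 ≈ 1660.48
  x_2 = (0.0575·1200 + 0.7225·180 + 0.1275·820) / 0.502625 = 303.60 / 0.502625 ≈ 604.03
  x_3 = (0.0825·1200 + 0.1625·180 + 0.6200·820) / 0.502625 = 636.65 / 0.502625 ≈ 1266.65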